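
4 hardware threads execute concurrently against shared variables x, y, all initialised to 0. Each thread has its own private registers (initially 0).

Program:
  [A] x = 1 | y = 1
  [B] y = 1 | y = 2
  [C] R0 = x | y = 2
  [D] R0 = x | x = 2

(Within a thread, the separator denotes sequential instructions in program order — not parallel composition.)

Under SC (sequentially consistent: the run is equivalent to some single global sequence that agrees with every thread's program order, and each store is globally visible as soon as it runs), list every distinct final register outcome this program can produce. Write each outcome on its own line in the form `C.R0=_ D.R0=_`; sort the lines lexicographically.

outcome vector order: (C.R0,D.R0)
|SC outcomes| = 6

C.R0=0 D.R0=0
C.R0=0 D.R0=1
C.R0=1 D.R0=0
C.R0=1 D.R0=1
C.R0=2 D.R0=0
C.R0=2 D.R0=1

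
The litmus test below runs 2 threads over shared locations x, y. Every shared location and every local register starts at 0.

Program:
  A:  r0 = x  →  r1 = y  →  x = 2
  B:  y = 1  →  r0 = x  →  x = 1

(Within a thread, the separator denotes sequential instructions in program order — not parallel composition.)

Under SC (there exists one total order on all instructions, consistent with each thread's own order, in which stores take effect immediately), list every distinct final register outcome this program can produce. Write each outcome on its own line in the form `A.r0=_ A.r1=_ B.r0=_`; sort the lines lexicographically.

A.r0=0 A.r1=0 B.r0=0
A.r0=0 A.r1=0 B.r0=2
A.r0=0 A.r1=1 B.r0=0
A.r0=0 A.r1=1 B.r0=2
A.r0=1 A.r1=1 B.r0=0

outcome vector order: (A.r0,A.r1,B.r0)
|SC outcomes| = 5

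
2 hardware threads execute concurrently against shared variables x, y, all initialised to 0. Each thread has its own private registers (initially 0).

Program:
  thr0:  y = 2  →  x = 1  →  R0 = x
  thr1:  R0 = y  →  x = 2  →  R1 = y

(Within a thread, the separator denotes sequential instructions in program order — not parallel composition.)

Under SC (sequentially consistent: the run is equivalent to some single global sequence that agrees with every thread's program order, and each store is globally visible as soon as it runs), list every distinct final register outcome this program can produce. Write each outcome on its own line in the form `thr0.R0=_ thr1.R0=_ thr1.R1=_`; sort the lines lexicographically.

outcome vector order: (thr0.R0,thr1.R0,thr1.R1)
|SC outcomes| = 5

thr0.R0=1 thr1.R0=0 thr1.R1=0
thr0.R0=1 thr1.R0=0 thr1.R1=2
thr0.R0=1 thr1.R0=2 thr1.R1=2
thr0.R0=2 thr1.R0=0 thr1.R1=2
thr0.R0=2 thr1.R0=2 thr1.R1=2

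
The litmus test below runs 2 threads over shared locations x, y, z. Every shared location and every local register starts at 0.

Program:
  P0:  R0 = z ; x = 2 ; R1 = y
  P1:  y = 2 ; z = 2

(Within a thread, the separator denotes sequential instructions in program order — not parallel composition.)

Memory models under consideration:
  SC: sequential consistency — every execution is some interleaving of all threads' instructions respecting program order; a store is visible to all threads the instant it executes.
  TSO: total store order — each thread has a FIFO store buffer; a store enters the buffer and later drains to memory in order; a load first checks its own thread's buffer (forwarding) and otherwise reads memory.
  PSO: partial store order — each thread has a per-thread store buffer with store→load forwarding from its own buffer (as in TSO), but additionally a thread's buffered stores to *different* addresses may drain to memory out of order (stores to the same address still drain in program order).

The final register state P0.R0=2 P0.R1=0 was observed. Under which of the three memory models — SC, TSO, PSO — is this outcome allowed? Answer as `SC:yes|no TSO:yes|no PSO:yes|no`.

SC:no TSO:no PSO:yes

outcome vector order: (P0.R0,P0.R1)
SC (3): 00; 02; 22
TSO (3): 00; 02; 22
PSO (4): 00; 02; 20; 22
target 20 ∈ {PSO}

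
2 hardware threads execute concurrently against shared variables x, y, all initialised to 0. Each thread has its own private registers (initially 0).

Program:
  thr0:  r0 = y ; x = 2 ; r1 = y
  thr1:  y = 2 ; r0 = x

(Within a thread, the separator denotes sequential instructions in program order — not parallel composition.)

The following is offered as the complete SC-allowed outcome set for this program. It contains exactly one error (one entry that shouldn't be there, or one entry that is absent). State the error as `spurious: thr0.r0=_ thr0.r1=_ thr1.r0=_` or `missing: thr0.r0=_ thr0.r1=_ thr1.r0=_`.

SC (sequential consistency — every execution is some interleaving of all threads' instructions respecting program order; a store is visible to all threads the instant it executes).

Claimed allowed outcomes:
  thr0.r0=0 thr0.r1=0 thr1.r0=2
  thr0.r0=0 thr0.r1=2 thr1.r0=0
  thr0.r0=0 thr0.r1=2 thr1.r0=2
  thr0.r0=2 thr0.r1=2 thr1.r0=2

missing: thr0.r0=2 thr0.r1=2 thr1.r0=0

outcome vector order: (thr0.r0,thr0.r1,thr1.r0)
[SC] allowed = {002 020 022 220 222}
SC∖claimed = {220}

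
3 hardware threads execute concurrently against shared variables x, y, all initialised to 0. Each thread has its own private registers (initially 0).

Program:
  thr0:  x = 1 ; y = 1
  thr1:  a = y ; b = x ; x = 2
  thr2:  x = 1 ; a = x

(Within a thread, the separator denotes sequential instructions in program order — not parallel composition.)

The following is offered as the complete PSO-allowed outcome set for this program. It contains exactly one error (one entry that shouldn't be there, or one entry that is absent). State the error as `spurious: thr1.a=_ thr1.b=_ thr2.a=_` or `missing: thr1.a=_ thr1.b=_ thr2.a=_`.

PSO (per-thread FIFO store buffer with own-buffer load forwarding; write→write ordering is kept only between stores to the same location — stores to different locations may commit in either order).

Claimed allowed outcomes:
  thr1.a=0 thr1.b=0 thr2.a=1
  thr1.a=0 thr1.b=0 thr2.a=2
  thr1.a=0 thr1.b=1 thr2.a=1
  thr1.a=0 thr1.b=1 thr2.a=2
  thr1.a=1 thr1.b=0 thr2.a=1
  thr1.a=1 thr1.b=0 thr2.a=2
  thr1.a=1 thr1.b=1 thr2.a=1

missing: thr1.a=1 thr1.b=1 thr2.a=2

outcome vector order: (thr1.a,thr1.b,thr2.a)
under PSO → 001 002 011 012 101 102 111 112
PSO∖claimed = {112}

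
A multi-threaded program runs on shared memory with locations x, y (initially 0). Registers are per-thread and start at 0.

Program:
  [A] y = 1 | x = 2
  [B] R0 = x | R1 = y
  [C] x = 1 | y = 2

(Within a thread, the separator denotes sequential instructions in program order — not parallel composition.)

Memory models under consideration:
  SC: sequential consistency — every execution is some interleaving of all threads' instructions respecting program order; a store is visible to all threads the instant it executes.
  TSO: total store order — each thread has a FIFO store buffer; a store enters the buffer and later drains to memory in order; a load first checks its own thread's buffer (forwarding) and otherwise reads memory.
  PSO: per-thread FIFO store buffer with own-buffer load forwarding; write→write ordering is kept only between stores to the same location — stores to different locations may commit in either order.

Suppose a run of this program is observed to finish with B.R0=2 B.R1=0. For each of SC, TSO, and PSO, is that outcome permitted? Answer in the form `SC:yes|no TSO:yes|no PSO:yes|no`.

outcome vector order: (B.R0,B.R1)
[SC] allowed = {0/0, 0/1, 0/2, 1/0, 1/1, 1/2, 2/1, 2/2}
[TSO] allowed = {0/0, 0/1, 0/2, 1/0, 1/1, 1/2, 2/1, 2/2}
[PSO] allowed = {0/0, 0/1, 0/2, 1/0, 1/1, 1/2, 2/0, 2/1, 2/2}
target 2/0 ∈ {PSO}

SC:no TSO:no PSO:yes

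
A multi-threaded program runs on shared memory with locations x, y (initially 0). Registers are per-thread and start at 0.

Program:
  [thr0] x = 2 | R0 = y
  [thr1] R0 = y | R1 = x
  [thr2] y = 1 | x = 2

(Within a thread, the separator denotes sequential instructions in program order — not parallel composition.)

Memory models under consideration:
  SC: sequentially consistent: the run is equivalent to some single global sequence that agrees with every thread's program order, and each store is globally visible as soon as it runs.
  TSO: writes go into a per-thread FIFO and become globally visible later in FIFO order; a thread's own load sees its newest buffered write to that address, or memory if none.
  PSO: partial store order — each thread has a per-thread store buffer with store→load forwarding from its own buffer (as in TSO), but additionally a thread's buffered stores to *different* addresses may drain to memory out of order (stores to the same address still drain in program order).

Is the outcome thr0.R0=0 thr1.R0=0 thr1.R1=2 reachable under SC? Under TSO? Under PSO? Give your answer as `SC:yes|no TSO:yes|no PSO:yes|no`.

outcome vector order: (thr0.R0,thr1.R0,thr1.R1)
under SC → <0 0 0>, <0 0 2>, <0 1 2>, <1 0 0>, <1 0 2>, <1 1 0>, <1 1 2>
under TSO → <0 0 0>, <0 0 2>, <0 1 0>, <0 1 2>, <1 0 0>, <1 0 2>, <1 1 0>, <1 1 2>
under PSO → <0 0 0>, <0 0 2>, <0 1 0>, <0 1 2>, <1 0 0>, <1 0 2>, <1 1 0>, <1 1 2>
target <0 0 2> ∈ {SC,TSO,PSO}

SC:yes TSO:yes PSO:yes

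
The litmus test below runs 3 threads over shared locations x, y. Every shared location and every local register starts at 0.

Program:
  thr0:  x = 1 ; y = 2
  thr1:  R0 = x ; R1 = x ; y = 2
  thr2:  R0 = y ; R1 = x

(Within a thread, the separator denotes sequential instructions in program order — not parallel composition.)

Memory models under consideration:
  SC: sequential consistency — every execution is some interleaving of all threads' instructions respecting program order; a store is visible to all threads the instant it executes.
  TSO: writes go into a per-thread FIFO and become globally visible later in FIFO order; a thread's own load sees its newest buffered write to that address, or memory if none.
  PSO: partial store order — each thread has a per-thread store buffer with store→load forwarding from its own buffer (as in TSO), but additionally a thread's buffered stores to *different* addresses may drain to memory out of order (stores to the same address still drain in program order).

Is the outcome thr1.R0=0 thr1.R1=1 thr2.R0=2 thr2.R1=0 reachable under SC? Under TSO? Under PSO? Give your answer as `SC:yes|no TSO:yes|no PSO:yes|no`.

SC:no TSO:no PSO:yes

outcome vector order: (thr1.R0,thr1.R1,thr2.R0,thr2.R1)
SC (10): (0,0,0,0) (0,0,0,1) (0,0,2,0) (0,0,2,1) (0,1,0,0) (0,1,0,1) (0,1,2,1) (1,1,0,0) (1,1,0,1) (1,1,2,1)
TSO (10): (0,0,0,0) (0,0,0,1) (0,0,2,0) (0,0,2,1) (0,1,0,0) (0,1,0,1) (0,1,2,1) (1,1,0,0) (1,1,0,1) (1,1,2,1)
PSO (12): (0,0,0,0) (0,0,0,1) (0,0,2,0) (0,0,2,1) (0,1,0,0) (0,1,0,1) (0,1,2,0) (0,1,2,1) (1,1,0,0) (1,1,0,1) (1,1,2,0) (1,1,2,1)
target (0,1,2,0) ∈ {PSO}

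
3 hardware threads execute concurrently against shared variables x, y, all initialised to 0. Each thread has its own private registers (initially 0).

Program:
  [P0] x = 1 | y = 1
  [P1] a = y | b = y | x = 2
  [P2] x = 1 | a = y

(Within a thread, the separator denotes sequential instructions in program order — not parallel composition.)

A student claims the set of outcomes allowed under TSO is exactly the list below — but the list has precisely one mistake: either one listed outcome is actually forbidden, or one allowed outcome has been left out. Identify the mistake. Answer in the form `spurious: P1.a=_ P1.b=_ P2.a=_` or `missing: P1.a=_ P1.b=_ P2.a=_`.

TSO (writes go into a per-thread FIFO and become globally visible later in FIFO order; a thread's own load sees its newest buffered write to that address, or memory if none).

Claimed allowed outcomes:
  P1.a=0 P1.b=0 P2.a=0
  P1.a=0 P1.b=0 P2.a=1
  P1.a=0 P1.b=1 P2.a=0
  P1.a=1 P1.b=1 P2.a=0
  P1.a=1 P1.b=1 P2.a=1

missing: P1.a=0 P1.b=1 P2.a=1

outcome vector order: (P1.a,P1.b,P2.a)
TSO (6): 0/0/0; 0/0/1; 0/1/0; 0/1/1; 1/1/0; 1/1/1
TSO∖claimed = {0/1/1}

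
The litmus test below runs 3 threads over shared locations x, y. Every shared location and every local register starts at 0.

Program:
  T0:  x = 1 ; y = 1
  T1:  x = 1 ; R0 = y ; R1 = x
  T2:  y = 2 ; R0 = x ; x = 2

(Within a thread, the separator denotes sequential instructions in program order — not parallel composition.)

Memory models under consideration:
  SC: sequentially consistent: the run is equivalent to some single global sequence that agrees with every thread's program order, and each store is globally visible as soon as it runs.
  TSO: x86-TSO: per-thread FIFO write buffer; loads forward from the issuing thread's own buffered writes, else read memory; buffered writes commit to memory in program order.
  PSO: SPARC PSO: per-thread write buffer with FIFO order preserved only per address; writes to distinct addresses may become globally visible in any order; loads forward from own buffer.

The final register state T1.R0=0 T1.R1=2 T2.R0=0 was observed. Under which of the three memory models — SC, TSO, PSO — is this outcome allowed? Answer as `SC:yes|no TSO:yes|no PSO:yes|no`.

outcome vector order: (T1.R0,T1.R1,T2.R0)
SC: 10 outcomes — {<0 1 1>; <0 2 1>; <1 1 0>; <1 1 1>; <1 2 0>; <1 2 1>; <2 1 0>; <2 1 1>; <2 2 0>; <2 2 1>}
TSO: 12 outcomes — {<0 1 0>; <0 1 1>; <0 2 0>; <0 2 1>; <1 1 0>; <1 1 1>; <1 2 0>; <1 2 1>; <2 1 0>; <2 1 1>; <2 2 0>; <2 2 1>}
PSO: 12 outcomes — {<0 1 0>; <0 1 1>; <0 2 0>; <0 2 1>; <1 1 0>; <1 1 1>; <1 2 0>; <1 2 1>; <2 1 0>; <2 1 1>; <2 2 0>; <2 2 1>}
target <0 2 0> ∈ {TSO,PSO}

SC:no TSO:yes PSO:yes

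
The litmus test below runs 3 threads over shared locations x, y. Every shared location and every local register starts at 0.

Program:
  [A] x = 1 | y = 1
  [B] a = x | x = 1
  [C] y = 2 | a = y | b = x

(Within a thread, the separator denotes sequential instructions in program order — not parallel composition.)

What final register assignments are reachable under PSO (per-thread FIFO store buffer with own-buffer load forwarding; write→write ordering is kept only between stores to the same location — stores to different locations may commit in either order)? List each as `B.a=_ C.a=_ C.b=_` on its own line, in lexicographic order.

outcome vector order: (B.a,C.a,C.b)
|PSO outcomes| = 8

B.a=0 C.a=1 C.b=0
B.a=0 C.a=1 C.b=1
B.a=0 C.a=2 C.b=0
B.a=0 C.a=2 C.b=1
B.a=1 C.a=1 C.b=0
B.a=1 C.a=1 C.b=1
B.a=1 C.a=2 C.b=0
B.a=1 C.a=2 C.b=1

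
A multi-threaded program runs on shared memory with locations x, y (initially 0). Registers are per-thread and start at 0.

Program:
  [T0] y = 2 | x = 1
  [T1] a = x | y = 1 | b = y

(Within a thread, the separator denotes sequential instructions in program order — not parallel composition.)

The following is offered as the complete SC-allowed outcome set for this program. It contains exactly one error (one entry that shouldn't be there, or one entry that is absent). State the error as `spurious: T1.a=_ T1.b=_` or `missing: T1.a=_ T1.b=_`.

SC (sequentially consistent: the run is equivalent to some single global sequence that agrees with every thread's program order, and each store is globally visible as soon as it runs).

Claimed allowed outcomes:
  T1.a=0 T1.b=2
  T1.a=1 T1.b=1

missing: T1.a=0 T1.b=1

outcome vector order: (T1.a,T1.b)
under SC → 01, 02, 11
SC∖claimed = {01}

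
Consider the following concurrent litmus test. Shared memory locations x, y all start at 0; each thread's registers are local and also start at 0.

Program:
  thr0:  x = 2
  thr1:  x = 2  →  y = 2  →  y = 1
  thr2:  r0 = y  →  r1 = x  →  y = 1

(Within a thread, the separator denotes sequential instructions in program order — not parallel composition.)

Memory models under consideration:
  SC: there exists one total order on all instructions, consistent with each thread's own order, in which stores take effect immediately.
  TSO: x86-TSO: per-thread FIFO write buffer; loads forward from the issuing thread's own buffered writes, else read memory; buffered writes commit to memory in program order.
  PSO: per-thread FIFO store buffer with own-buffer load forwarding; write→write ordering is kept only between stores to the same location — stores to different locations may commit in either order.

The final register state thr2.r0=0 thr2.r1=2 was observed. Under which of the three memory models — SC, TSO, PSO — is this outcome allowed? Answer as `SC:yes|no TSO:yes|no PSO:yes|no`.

SC:yes TSO:yes PSO:yes

outcome vector order: (thr2.r0,thr2.r1)
SC: 4 outcomes — {00 02 12 22}
TSO: 4 outcomes — {00 02 12 22}
PSO: 6 outcomes — {00 02 10 12 20 22}
target 02 ∈ {SC,TSO,PSO}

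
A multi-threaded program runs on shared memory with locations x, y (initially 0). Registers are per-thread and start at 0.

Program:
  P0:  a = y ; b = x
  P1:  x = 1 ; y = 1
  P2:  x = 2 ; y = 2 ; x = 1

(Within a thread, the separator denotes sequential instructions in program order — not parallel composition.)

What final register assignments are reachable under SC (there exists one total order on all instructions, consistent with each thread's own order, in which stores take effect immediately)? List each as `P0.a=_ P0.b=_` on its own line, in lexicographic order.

P0.a=0 P0.b=0
P0.a=0 P0.b=1
P0.a=0 P0.b=2
P0.a=1 P0.b=1
P0.a=1 P0.b=2
P0.a=2 P0.b=1
P0.a=2 P0.b=2

outcome vector order: (P0.a,P0.b)
|SC outcomes| = 7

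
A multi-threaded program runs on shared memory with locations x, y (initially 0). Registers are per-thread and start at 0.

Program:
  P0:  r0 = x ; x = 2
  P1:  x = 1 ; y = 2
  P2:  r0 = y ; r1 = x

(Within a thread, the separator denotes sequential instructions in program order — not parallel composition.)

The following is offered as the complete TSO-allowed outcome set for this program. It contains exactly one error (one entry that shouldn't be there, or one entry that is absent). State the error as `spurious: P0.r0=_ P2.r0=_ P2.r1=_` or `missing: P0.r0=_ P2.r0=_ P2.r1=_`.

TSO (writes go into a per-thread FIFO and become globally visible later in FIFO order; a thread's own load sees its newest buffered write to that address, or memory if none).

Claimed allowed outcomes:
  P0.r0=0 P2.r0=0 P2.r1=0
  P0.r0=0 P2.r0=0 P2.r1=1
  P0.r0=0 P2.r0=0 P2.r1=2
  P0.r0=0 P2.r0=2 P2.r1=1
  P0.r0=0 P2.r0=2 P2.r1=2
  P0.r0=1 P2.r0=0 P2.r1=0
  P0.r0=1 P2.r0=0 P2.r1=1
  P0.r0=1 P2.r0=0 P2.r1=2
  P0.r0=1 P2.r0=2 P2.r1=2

missing: P0.r0=1 P2.r0=2 P2.r1=1

outcome vector order: (P0.r0,P2.r0,P2.r1)
TSO: 10 outcomes — {<0 0 0>, <0 0 1>, <0 0 2>, <0 2 1>, <0 2 2>, <1 0 0>, <1 0 1>, <1 0 2>, <1 2 1>, <1 2 2>}
TSO∖claimed = {<1 2 1>}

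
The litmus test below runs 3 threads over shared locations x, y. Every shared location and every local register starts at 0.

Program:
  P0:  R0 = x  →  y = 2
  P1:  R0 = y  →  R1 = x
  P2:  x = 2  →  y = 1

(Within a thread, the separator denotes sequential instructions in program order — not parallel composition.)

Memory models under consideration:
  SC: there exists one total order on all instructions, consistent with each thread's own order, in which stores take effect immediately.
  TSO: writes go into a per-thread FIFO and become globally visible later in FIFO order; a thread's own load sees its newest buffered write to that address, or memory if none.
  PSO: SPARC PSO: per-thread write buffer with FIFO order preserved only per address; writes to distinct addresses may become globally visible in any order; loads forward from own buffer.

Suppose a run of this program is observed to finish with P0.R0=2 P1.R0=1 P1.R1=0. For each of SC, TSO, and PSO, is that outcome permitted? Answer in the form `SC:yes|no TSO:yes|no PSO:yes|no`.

outcome vector order: (P0.R0,P1.R0,P1.R1)
[SC] allowed = {<0 0 0>, <0 0 2>, <0 1 2>, <0 2 0>, <0 2 2>, <2 0 0>, <2 0 2>, <2 1 2>, <2 2 2>}
[TSO] allowed = {<0 0 0>, <0 0 2>, <0 1 2>, <0 2 0>, <0 2 2>, <2 0 0>, <2 0 2>, <2 1 2>, <2 2 2>}
[PSO] allowed = {<0 0 0>, <0 0 2>, <0 1 0>, <0 1 2>, <0 2 0>, <0 2 2>, <2 0 0>, <2 0 2>, <2 1 0>, <2 1 2>, <2 2 2>}
target <2 1 0> ∈ {PSO}

SC:no TSO:no PSO:yes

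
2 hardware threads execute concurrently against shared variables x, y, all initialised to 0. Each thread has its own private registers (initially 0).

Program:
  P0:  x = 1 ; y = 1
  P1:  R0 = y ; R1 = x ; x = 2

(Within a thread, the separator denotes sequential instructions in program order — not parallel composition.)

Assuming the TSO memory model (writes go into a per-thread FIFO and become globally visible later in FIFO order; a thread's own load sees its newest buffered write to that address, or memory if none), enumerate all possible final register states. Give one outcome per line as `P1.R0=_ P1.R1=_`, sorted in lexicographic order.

outcome vector order: (P1.R0,P1.R1)
|TSO outcomes| = 3

P1.R0=0 P1.R1=0
P1.R0=0 P1.R1=1
P1.R0=1 P1.R1=1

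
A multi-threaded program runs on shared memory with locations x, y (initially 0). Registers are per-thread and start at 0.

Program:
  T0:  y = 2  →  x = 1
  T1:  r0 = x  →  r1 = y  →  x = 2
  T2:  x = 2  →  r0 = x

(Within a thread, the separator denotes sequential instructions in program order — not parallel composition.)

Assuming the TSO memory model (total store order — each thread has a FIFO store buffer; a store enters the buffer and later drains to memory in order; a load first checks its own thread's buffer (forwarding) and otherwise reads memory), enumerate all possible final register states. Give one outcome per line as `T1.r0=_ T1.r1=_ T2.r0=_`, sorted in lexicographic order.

T1.r0=0 T1.r1=0 T2.r0=1
T1.r0=0 T1.r1=0 T2.r0=2
T1.r0=0 T1.r1=2 T2.r0=1
T1.r0=0 T1.r1=2 T2.r0=2
T1.r0=1 T1.r1=2 T2.r0=1
T1.r0=1 T1.r1=2 T2.r0=2
T1.r0=2 T1.r1=0 T2.r0=1
T1.r0=2 T1.r1=0 T2.r0=2
T1.r0=2 T1.r1=2 T2.r0=1
T1.r0=2 T1.r1=2 T2.r0=2

outcome vector order: (T1.r0,T1.r1,T2.r0)
|TSO outcomes| = 10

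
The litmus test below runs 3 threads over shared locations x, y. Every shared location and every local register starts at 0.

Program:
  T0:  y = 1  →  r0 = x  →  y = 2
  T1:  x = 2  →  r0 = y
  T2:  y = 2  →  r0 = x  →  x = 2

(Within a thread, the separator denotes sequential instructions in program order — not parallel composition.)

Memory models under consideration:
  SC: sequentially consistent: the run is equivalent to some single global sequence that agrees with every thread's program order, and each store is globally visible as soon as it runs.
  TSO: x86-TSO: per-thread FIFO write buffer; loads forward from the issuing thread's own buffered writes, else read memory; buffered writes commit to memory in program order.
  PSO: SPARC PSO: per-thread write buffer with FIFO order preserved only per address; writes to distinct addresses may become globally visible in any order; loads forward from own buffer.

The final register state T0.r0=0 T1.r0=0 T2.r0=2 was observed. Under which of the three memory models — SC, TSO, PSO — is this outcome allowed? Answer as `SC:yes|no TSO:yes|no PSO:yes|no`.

outcome vector order: (T0.r0,T1.r0,T2.r0)
SC: 9 outcomes — {0/1/0 0/1/2 0/2/0 0/2/2 2/0/2 2/1/0 2/1/2 2/2/0 2/2/2}
TSO: 12 outcomes — {0/0/0 0/0/2 0/1/0 0/1/2 0/2/0 0/2/2 2/0/0 2/0/2 2/1/0 2/1/2 2/2/0 2/2/2}
PSO: 12 outcomes — {0/0/0 0/0/2 0/1/0 0/1/2 0/2/0 0/2/2 2/0/0 2/0/2 2/1/0 2/1/2 2/2/0 2/2/2}
target 0/0/2 ∈ {TSO,PSO}

SC:no TSO:yes PSO:yes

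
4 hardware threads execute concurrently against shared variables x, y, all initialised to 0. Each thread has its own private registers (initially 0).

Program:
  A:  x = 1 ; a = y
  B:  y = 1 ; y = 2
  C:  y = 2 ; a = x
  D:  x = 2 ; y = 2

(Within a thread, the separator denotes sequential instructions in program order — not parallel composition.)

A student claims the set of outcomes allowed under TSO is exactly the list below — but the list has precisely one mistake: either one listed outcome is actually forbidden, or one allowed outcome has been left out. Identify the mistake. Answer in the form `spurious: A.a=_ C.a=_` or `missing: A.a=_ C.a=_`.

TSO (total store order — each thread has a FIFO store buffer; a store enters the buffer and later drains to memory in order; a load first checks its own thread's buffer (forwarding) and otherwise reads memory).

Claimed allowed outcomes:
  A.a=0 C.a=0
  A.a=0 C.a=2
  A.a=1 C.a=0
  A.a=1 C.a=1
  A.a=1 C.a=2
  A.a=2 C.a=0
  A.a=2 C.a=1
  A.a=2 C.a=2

missing: A.a=0 C.a=1

outcome vector order: (A.a,C.a)
[TSO] allowed = {(0,0) (0,1) (0,2) (1,0) (1,1) (1,2) (2,0) (2,1) (2,2)}
TSO∖claimed = {(0,1)}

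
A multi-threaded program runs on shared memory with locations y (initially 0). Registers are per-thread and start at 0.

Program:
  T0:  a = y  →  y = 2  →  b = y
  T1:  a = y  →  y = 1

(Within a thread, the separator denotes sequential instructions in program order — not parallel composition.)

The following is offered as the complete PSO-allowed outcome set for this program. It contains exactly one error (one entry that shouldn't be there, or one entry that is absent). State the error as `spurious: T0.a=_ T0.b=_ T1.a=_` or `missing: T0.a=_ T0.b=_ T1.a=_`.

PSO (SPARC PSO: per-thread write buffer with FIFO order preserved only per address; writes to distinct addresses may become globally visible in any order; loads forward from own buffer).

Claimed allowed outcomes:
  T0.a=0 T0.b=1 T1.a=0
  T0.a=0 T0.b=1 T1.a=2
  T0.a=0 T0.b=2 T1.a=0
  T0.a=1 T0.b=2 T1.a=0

missing: T0.a=0 T0.b=2 T1.a=2

outcome vector order: (T0.a,T0.b,T1.a)
PSO: 5 outcomes — {(0,1,0), (0,1,2), (0,2,0), (0,2,2), (1,2,0)}
PSO∖claimed = {(0,2,2)}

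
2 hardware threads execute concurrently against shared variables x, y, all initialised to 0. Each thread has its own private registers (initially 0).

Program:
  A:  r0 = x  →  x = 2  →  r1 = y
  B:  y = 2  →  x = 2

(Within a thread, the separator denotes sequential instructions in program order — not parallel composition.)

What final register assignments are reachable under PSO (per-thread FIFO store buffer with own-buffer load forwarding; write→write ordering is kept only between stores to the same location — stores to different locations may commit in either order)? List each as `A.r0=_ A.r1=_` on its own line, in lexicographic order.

outcome vector order: (A.r0,A.r1)
|PSO outcomes| = 4

A.r0=0 A.r1=0
A.r0=0 A.r1=2
A.r0=2 A.r1=0
A.r0=2 A.r1=2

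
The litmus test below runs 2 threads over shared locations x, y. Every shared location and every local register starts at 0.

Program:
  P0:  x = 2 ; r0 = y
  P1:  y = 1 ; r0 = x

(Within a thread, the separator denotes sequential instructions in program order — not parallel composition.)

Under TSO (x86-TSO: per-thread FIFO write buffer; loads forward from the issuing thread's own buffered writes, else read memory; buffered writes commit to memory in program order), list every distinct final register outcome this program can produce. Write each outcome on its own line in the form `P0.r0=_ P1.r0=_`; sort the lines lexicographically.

P0.r0=0 P1.r0=0
P0.r0=0 P1.r0=2
P0.r0=1 P1.r0=0
P0.r0=1 P1.r0=2

outcome vector order: (P0.r0,P1.r0)
|TSO outcomes| = 4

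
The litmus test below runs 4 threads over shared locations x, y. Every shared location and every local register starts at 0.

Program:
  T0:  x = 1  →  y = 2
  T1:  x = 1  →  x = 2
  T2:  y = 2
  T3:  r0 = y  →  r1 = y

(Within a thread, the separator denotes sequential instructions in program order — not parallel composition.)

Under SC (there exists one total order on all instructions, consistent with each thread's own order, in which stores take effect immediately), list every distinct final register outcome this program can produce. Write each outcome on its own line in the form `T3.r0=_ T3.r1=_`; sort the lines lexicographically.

T3.r0=0 T3.r1=0
T3.r0=0 T3.r1=2
T3.r0=2 T3.r1=2

outcome vector order: (T3.r0,T3.r1)
|SC outcomes| = 3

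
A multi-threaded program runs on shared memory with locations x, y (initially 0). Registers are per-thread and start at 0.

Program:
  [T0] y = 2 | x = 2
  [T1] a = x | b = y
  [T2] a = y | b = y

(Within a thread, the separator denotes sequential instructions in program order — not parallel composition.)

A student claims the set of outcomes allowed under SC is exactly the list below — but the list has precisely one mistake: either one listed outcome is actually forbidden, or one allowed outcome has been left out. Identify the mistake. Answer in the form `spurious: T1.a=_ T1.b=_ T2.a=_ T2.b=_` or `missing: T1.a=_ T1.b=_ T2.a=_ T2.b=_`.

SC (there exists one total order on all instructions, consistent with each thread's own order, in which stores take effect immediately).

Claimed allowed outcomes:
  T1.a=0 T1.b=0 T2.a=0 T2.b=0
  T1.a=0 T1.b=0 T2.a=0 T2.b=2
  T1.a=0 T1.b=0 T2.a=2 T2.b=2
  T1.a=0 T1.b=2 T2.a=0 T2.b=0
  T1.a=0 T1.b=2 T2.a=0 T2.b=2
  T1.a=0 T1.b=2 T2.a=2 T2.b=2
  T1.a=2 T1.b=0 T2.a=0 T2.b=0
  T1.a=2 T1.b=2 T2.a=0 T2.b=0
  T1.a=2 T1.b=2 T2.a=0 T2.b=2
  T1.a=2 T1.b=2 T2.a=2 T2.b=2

spurious: T1.a=2 T1.b=0 T2.a=0 T2.b=0

outcome vector order: (T1.a,T1.b,T2.a,T2.b)
under SC → 0000 0002 0022 0200 0202 0222 2200 2202 2222
claimed∖SC = {2000}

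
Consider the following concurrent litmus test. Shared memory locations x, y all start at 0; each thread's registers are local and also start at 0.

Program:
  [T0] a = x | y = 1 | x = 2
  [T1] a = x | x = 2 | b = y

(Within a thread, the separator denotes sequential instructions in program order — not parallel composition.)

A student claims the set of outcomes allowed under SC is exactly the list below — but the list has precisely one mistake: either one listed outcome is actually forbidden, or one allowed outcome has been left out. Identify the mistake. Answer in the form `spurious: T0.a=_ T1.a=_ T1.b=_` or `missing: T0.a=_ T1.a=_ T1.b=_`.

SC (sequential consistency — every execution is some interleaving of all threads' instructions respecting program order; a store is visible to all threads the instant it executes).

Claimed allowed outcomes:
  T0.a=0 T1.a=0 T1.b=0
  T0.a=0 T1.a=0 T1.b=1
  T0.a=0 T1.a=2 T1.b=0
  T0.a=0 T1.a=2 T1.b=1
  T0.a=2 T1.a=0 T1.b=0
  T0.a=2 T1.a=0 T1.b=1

outcome vector order: (T0.a,T1.a,T1.b)
SC (5): 0/0/0; 0/0/1; 0/2/1; 2/0/0; 2/0/1
claimed∖SC = {0/2/0}

spurious: T0.a=0 T1.a=2 T1.b=0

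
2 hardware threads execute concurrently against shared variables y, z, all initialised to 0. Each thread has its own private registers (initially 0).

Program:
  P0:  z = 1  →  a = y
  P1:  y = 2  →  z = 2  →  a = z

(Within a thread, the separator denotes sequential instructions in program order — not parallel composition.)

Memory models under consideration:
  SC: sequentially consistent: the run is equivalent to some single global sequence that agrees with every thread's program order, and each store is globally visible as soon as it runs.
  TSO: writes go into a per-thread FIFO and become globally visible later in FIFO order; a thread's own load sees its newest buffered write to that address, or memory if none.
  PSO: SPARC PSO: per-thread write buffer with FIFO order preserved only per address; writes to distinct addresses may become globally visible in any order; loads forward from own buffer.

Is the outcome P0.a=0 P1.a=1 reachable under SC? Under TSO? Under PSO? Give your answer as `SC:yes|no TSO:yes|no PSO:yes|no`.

SC:no TSO:yes PSO:yes

outcome vector order: (P0.a,P1.a)
SC: 3 outcomes — {(0,2) (2,1) (2,2)}
TSO: 4 outcomes — {(0,1) (0,2) (2,1) (2,2)}
PSO: 4 outcomes — {(0,1) (0,2) (2,1) (2,2)}
target (0,1) ∈ {TSO,PSO}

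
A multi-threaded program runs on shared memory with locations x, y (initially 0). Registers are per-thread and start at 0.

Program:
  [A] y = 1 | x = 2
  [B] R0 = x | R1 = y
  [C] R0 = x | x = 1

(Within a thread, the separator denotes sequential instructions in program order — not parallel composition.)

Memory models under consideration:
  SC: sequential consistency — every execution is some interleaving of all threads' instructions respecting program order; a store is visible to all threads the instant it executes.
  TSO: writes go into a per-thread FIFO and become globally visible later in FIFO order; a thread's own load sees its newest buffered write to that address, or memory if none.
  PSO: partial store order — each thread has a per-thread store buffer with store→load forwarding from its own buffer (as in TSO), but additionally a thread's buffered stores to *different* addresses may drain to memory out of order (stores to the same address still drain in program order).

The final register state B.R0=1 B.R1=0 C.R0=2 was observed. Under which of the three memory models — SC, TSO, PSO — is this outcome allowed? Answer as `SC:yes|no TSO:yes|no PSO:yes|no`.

SC:no TSO:no PSO:yes

outcome vector order: (B.R0,B.R1,C.R0)
SC: 9 outcomes — {(0,0,0), (0,0,2), (0,1,0), (0,1,2), (1,0,0), (1,1,0), (1,1,2), (2,1,0), (2,1,2)}
TSO: 9 outcomes — {(0,0,0), (0,0,2), (0,1,0), (0,1,2), (1,0,0), (1,1,0), (1,1,2), (2,1,0), (2,1,2)}
PSO: 12 outcomes — {(0,0,0), (0,0,2), (0,1,0), (0,1,2), (1,0,0), (1,0,2), (1,1,0), (1,1,2), (2,0,0), (2,0,2), (2,1,0), (2,1,2)}
target (1,0,2) ∈ {PSO}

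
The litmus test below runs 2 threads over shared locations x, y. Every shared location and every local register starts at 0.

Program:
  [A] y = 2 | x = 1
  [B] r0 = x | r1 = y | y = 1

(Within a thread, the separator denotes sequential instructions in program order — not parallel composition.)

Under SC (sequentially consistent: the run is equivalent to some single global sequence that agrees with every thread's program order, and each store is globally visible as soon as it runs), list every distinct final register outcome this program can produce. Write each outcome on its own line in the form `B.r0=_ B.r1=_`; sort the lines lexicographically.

B.r0=0 B.r1=0
B.r0=0 B.r1=2
B.r0=1 B.r1=2

outcome vector order: (B.r0,B.r1)
|SC outcomes| = 3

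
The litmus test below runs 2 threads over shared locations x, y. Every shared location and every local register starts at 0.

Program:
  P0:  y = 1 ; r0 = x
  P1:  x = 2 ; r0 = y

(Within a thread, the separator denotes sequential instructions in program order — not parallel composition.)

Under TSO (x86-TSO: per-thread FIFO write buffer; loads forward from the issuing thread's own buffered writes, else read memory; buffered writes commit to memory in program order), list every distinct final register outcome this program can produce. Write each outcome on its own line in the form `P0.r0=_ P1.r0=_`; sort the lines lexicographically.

P0.r0=0 P1.r0=0
P0.r0=0 P1.r0=1
P0.r0=2 P1.r0=0
P0.r0=2 P1.r0=1

outcome vector order: (P0.r0,P1.r0)
|TSO outcomes| = 4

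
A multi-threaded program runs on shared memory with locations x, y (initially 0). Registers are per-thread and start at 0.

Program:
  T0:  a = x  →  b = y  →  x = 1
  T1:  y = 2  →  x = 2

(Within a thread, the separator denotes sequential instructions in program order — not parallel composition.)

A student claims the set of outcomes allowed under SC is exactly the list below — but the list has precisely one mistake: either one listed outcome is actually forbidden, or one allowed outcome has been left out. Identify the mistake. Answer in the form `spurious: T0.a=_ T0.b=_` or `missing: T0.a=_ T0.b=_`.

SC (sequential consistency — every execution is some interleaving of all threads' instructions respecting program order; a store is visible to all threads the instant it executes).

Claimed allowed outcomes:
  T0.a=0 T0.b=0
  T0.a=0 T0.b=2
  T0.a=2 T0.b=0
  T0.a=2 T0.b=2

spurious: T0.a=2 T0.b=0

outcome vector order: (T0.a,T0.b)
SC (3): 00, 02, 22
claimed∖SC = {20}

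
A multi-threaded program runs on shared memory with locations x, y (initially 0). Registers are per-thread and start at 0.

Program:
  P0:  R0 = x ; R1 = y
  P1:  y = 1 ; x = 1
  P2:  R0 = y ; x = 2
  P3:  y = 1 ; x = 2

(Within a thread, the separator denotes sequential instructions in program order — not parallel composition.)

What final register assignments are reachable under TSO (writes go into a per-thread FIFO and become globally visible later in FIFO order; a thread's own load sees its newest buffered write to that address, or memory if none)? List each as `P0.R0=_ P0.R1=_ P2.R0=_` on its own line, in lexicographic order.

outcome vector order: (P0.R0,P0.R1,P2.R0)
|TSO outcomes| = 9

P0.R0=0 P0.R1=0 P2.R0=0
P0.R0=0 P0.R1=0 P2.R0=1
P0.R0=0 P0.R1=1 P2.R0=0
P0.R0=0 P0.R1=1 P2.R0=1
P0.R0=1 P0.R1=1 P2.R0=0
P0.R0=1 P0.R1=1 P2.R0=1
P0.R0=2 P0.R1=0 P2.R0=0
P0.R0=2 P0.R1=1 P2.R0=0
P0.R0=2 P0.R1=1 P2.R0=1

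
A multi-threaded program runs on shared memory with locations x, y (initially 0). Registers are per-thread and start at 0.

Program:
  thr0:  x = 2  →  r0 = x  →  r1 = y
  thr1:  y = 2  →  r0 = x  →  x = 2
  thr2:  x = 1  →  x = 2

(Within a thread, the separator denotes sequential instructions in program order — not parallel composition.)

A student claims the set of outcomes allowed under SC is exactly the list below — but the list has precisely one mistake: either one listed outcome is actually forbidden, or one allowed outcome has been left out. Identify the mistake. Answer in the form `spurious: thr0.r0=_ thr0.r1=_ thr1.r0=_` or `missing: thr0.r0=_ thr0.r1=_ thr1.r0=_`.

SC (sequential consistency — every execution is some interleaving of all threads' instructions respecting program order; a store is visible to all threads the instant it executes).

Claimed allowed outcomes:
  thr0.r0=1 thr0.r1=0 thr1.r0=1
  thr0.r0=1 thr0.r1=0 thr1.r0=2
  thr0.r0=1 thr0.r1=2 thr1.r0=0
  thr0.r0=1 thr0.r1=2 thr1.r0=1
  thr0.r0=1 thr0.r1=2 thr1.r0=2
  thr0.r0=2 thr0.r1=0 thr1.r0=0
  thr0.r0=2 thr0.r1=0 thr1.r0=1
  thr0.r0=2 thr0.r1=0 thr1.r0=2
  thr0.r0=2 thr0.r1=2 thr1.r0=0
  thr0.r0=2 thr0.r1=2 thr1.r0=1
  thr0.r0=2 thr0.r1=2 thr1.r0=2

outcome vector order: (thr0.r0,thr0.r1,thr1.r0)
[SC] allowed = {1/0/1 1/0/2 1/2/0 1/2/1 1/2/2 2/0/1 2/0/2 2/2/0 2/2/1 2/2/2}
claimed∖SC = {2/0/0}

spurious: thr0.r0=2 thr0.r1=0 thr1.r0=0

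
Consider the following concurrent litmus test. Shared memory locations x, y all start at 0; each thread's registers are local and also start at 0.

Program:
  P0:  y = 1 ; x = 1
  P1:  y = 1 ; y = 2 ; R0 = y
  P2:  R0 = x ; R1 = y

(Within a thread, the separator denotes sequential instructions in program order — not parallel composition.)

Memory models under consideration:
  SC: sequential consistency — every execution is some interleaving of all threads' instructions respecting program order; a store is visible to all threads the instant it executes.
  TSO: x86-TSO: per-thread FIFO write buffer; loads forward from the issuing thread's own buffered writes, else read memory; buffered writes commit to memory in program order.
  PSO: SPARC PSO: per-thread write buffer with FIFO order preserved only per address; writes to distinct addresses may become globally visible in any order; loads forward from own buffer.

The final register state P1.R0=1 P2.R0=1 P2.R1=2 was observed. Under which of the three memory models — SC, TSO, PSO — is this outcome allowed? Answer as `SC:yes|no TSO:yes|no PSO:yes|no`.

SC:no TSO:no PSO:yes

outcome vector order: (P1.R0,P2.R0,P2.R1)
SC: 9 outcomes — {<1 0 0>; <1 0 1>; <1 0 2>; <1 1 1>; <2 0 0>; <2 0 1>; <2 0 2>; <2 1 1>; <2 1 2>}
TSO: 9 outcomes — {<1 0 0>; <1 0 1>; <1 0 2>; <1 1 1>; <2 0 0>; <2 0 1>; <2 0 2>; <2 1 1>; <2 1 2>}
PSO: 12 outcomes — {<1 0 0>; <1 0 1>; <1 0 2>; <1 1 0>; <1 1 1>; <1 1 2>; <2 0 0>; <2 0 1>; <2 0 2>; <2 1 0>; <2 1 1>; <2 1 2>}
target <1 1 2> ∈ {PSO}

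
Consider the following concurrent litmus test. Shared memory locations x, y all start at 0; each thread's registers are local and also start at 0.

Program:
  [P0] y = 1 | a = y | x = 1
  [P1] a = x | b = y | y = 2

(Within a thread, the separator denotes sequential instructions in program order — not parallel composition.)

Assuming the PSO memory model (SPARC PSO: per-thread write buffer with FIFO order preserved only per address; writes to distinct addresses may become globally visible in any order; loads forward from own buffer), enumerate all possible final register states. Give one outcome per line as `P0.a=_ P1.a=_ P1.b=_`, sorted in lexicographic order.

P0.a=1 P1.a=0 P1.b=0
P0.a=1 P1.a=0 P1.b=1
P0.a=1 P1.a=1 P1.b=0
P0.a=1 P1.a=1 P1.b=1
P0.a=2 P1.a=0 P1.b=0
P0.a=2 P1.a=0 P1.b=1

outcome vector order: (P0.a,P1.a,P1.b)
|PSO outcomes| = 6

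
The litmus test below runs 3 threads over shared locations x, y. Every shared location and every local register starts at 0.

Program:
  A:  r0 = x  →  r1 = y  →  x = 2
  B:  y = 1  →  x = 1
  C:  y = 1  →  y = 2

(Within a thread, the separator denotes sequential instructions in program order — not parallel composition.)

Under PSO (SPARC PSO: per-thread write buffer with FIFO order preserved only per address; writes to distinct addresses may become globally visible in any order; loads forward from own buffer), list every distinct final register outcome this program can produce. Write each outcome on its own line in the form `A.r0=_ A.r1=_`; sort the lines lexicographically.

outcome vector order: (A.r0,A.r1)
|PSO outcomes| = 6

A.r0=0 A.r1=0
A.r0=0 A.r1=1
A.r0=0 A.r1=2
A.r0=1 A.r1=0
A.r0=1 A.r1=1
A.r0=1 A.r1=2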